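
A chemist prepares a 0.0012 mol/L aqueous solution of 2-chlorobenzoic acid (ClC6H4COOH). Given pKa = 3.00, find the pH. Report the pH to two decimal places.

pH = 3.15

ClC6H4COOH ⇌ ClC6H4COO- + H+
Ka = 10^(−3.00) = 1.00 × 10^-3
Let x = [H+] at equilibrium. Ka = x²/(0.0012 − x).
Here C₀/Ka ≈ 1.2, so the small-x approximation fails. Use the quadratic:
x = (−Ka + √(Ka² + 4·Ka·C₀))/2 = 7.04 × 10^-4 M
pH = −log[H+] = −log(7.04 × 10^-4) = 3.15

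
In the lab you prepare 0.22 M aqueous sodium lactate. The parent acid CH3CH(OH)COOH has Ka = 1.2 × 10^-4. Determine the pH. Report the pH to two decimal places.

CH3CH(OH)COO- is the conjugate base of the weak acid CH3CH(OH)COOH.
Kb = Kw/Ka = 1.0×10^-14 / 1.2 × 10^-4 = 8.33 × 10^-11
Kb = x²/(0.22 − x) = 8.33 × 10^-11
Neglecting x in the denominator: x = √(8.33 × 10^-11 × 0.22) = 4.28 × 10^-6 M
(x/C₀ = 0.0019% < 5%, so the approximation holds.)
pOH = −log(4.28 × 10^-6) = 5.37; pH = 14.00 − 5.37 = 8.63

pH = 8.63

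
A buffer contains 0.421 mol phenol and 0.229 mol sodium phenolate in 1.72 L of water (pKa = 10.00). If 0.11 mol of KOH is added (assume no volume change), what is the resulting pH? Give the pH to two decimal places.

pH = 10.04

OH- converts C6H5OH to C6H5O-: C6H5OH → 0.311 mol, C6H5O- → 0.339 mol.
Henderson–Hasselbalch with mole ratio 0.339/0.311: pH = 10.00 + (+0.037)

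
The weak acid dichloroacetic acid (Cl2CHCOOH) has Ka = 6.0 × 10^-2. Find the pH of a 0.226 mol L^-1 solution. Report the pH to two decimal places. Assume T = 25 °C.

pH = 1.04

Cl2CHCOOH ⇌ Cl2CHCOO- + H+
Ka = x²/(0.226 − x) = 6.0 × 10^-2
x is not negligible relative to C₀; solve x² + 0.06·x − 0.0136 = 0.
x = (−Ka + √(Ka² + 4·Ka·C₀))/2 = 9.02 × 10^-2 M
pH = −log[H+] = −log(9.02 × 10^-2) = 1.04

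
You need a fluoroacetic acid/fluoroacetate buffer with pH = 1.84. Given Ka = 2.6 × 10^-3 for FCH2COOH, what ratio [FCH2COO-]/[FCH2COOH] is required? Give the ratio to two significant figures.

ratio = 0.18

pKa = -log(2.6 × 10^-3) = 2.585
pH = pKa + log(r) ⇒ log(r) = 1.84 − 2.585 = -0.745
r = [FCH2COO-]/[FCH2COOH] = 10^(-0.745) = 0.18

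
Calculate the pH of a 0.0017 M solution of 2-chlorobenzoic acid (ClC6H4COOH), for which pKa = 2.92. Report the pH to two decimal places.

pH = 3.02

ClC6H4COOH ⇌ ClC6H4COO- + H+
Ka = 10^(−2.92) = 1.20 × 10^-3
Let x = [H+] at equilibrium. Ka = x²/(0.0017 − x).
x is not negligible relative to C₀; solve x² + 0.0012·x − 2.04e-06 = 0.
x = (−Ka + √(Ka² + 4·Ka·C₀))/2 = 9.49 × 10^-4 M
pH = −log[H+] = −log(9.49 × 10^-4) = 3.02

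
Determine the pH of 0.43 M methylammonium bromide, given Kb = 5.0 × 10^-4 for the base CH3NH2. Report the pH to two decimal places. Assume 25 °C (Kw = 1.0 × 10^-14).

pH = 5.53

CH3NH3+ is the conjugate acid of the weak base CH3NH2.
Ka = Kw/Kb = 1.0×10^-14 / 5.0 × 10^-4 = 2.00 × 10^-11
Let x = [H+] at equilibrium. Ka = x²/(0.43 − x).
Assume x ≪ 0.43: x ≈ √(2.00 × 10^-11 × 0.43) = 2.93 × 10^-6 M
pH = −log[H+] = −log(2.93 × 10^-6) = 5.53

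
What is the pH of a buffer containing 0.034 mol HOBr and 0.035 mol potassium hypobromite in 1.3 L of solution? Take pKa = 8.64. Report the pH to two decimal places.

Henderson–Hasselbalch: pH = pKa + log([OBr-]/[HOBr]) = 8.64 + log(0.035/0.034)
pH = 8.64 + (+0.013) = 8.65

pH = 8.65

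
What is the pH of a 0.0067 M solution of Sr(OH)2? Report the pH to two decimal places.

pH = 12.13

Sr(OH)2 is a strong base (each formula unit releases 2 OH-); [OH-] = 0.0134 M.
pOH = -log(0.0134) = 1.87
pH = 14.00 - 1.87 = 12.13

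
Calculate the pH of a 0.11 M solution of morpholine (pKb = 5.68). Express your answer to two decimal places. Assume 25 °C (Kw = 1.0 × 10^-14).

C4H8ONH + H2O ⇌ C4H8ONH2+ + OH-
Kb = 10^(−5.68) = 2.09 × 10^-6
Kb = [OH-]²/(0.11 − [OH-]) = 2.09 × 10^-6
Since Kb ≪ C₀, [OH-] ≈ √(Kb·C₀) = 4.79 × 10^-4 M.
pOH = −log(4.79 × 10^-4) = 3.32; pH = 14.00 − 3.32 = 10.68

pH = 10.68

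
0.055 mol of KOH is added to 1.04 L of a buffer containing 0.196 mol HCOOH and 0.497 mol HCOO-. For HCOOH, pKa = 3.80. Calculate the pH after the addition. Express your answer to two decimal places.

OH- converts HCOOH to HCOO-: HCOOH → 0.141 mol, HCOO- → 0.552 mol.
pH = pKa + log(n_HCOO-/n_HCOOH) = 3.80 + log(0.552/0.141) = 3.80 + (+0.593)

pH = 4.39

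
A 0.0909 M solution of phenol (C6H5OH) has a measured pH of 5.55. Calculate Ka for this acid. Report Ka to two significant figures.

[H+] = 10^(-5.55) = 2.82 × 10^-6 M
At equilibrium [HA] = 0.0909 − 2.82 × 10^-6 = 9.09 × 10^-2 M
Ka = [H+][A-]/[HA] = (2.82 × 10^-6)² / 9.09 × 10^-2 = 8.7 × 10^-11

Ka = 8.7 × 10^-11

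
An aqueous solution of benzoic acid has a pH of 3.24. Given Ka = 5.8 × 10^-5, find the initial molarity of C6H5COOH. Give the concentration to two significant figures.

C₀ = 6.3 × 10^-3 M

[H+] = 10^(-3.24) = 5.75 × 10^-4 M = x
Ka = x²/(C₀ − x) ⇒ C₀ = x + x²/Ka
C₀ = 5.75 × 10^-4 + (5.75 × 10^-4)²/(5.8 × 10^-5) = 6.28 × 10^-3 M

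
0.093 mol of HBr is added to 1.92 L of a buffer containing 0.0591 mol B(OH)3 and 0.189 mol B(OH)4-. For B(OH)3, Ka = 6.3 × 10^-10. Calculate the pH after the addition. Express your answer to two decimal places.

pH = 9.00

After neutralization: n(B(OH)3) = 0.152 mol, n(B(OH)4-) = 0.096 mol.
pKa = −log(6.3 × 10^-10) = 9.201
pH = pKa + log(n_B(OH)4-/n_B(OH)3) = 9.201 + log(0.096/0.152) = 9.201 + (-0.200)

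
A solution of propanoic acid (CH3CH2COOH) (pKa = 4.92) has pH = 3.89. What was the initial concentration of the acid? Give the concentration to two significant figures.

[H+] = 10^(-3.89) = 1.29 × 10^-4 M = x
Ka = 10^(−4.92) = 1.20 × 10^-5
Ka = x²/(C₀ − x) ⇒ C₀ = x + x²/Ka
C₀ = 1.29 × 10^-4 + (1.29 × 10^-4)²/(1.20 × 10^-5) = 1.52 × 10^-3 M

C₀ = 1.5 × 10^-3 M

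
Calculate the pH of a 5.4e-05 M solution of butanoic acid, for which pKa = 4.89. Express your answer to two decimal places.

pH = 4.68

CH3(CH2)2COOH ⇌ CH3(CH2)2COO- + H+
Ka = 10^(−4.89) = 1.29 × 10^-5
Ka = [H+]²/(5.4e-05 − [H+]) = 1.29 × 10^-5
The 5% rule fails; solving [H+]² + Ka·[H+] − Ka·C₀ = 0 exactly:
[H+] = (−Ka + √(Ka² + 4·Ka·C₀))/2 = 2.07 × 10^-5 M
pH = −log(2.07 × 10^-5) = 4.68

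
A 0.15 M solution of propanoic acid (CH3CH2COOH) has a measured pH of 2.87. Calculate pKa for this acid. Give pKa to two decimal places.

pKa = 4.91

[H+] = 10^(-2.87) = 1.35 × 10^-3 M
At equilibrium [HA] = 0.15 − 1.35 × 10^-3 = 1.49 × 10^-1 M
Ka = [H+][A-]/[HA] = (1.35 × 10^-3)² / 1.49 × 10^-1 = 1.22 × 10^-5
pKa = -log(1.22 × 10^-5) = 4.91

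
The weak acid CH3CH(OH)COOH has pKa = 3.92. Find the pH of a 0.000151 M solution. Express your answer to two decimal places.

CH3CH(OH)COOH ⇌ CH3CH(OH)COO- + H+
Ka = 10^(−3.92) = 1.20 × 10^-4
Let x = [H+] at equilibrium. Ka = x²/(0.000151 − x).
The 5% rule fails; solving x² + Ka·x − Ka·C₀ = 0 exactly:
x = (−Ka + √(Ka² + 4·Ka·C₀))/2 = 8.74 × 10^-5 M
pH = −log[H+] = −log(8.74 × 10^-5) = 4.06

pH = 4.06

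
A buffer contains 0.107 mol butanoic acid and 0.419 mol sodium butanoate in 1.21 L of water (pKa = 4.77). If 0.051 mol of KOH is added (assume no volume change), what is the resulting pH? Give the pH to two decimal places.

After neutralization: n(CH3(CH2)2COOH) = 0.056 mol, n(CH3(CH2)2COO-) = 0.47 mol.
Henderson–Hasselbalch with mole ratio 0.47/0.056: pH = 4.77 + (+0.924)

pH = 5.69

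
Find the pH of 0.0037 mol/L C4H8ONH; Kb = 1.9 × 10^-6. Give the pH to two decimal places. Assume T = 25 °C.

C4H8ONH + H2O ⇌ C4H8ONH2+ + OH-
Kb = [OH-]²/(0.0037 − [OH-]) = 1.9 × 10^-6
Neglecting [OH-] in the denominator: [OH-] = √(1.9 × 10^-6 × 0.0037) = 8.38 × 10^-5 M
Check: 2.3% ionized — well under 5%, approximation valid.
pOH = 4.08, so pH = 14.00 − pOH = 9.92

pH = 9.92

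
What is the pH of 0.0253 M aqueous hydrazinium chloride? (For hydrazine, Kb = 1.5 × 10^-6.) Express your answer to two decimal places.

pH = 4.89

N2H5+ is the conjugate acid of the weak base N2H4.
Ka = Kw/Kb = 1.0×10^-14 / 1.5 × 10^-6 = 6.67 × 10^-9
Let x = [H+] at equilibrium. Ka = x²/(0.0253 − x).
Since Ka ≪ C₀, x ≈ √(Ka·C₀) = 1.30 × 10^-5 M.
pH = −log(1.30 × 10^-5) = 4.89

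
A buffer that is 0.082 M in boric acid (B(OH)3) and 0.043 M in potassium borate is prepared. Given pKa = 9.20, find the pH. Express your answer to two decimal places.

Using pH = pKa + log([base]/[acid]) with [base]/[acid] = 0.043/0.082:
pH = 9.20 + (-0.280) = 8.92

pH = 8.92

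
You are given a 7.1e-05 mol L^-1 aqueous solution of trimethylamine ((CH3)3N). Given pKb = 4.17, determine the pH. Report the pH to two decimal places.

pH = 9.64

(CH3)3N + H2O ⇌ (CH3)3NH+ + OH-
Kb = 10^(−4.17) = 6.76 × 10^-5
Let x = [OH-] at equilibrium. Kb = x²/(7.1e-05 − x).
x is not negligible relative to C₀; solve x² + 6.76e-05·x − 4.8e-09 = 0.
x = (−Kb + √(Kb² + 4·Kb·C₀))/2 = 4.33 × 10^-5 M
pOH = −log(4.33 × 10^-5) = 4.36; pH = 14.00 − 4.36 = 9.64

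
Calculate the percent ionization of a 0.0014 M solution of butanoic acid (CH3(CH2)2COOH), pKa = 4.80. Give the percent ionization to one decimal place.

10.1%

CH3(CH2)2COOH ⇌ CH3(CH2)2COO- + H+; let x = [H+] at equilibrium.
Ka = 10^(−4.80) = 1.58 × 10^-5
Solve x² + 1.58e-05x − 2.21e-08 = 0 → x = 1.41 × 10^-4 M
% ionization = x/C₀ × 100% = 1.41 × 10^-4/0.0014 × 100% = 10.1%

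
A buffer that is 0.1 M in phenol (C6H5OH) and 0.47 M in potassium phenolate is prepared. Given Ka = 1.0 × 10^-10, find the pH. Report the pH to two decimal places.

pKa = −log(1.0 × 10^-10) = 10.000
Henderson–Hasselbalch: pH = pKa + log([C6H5O-]/[C6H5OH]) = 10.000 + log(0.47/0.1)
pH = 10.000 + (+0.672) = 10.67

pH = 10.67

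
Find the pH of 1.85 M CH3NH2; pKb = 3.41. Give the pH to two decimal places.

CH3NH2 + H2O ⇌ CH3NH3+ + OH-
Kb = 10^(−3.41) = 3.89 × 10^-4
Kb = x²/(1.85 − x) = 3.89 × 10^-4
Assume x ≪ 1.85: x ≈ √(3.89 × 10^-4 × 1.85) = 2.68 × 10^-2 M
(x/C₀ = 1.5% < 5%, so the approximation holds.)
pOH = −log(2.68 × 10^-2) = 1.57; pH = 14.00 − 1.57 = 12.43

pH = 12.43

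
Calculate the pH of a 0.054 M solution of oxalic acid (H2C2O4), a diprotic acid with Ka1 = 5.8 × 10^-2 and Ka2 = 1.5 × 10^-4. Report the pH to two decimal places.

Ka1 ≫ Ka2, so treat the first dissociation as the only significant source of H+.
Ka1 = x²/(0.054 − x) = 5.8 × 10^-2
Solving the quadratic: x = (−Ka1 + √(Ka1² + 4·Ka1·C₀))/2 = 3.40 × 10^-2 M
pH = −log(3.40 × 10^-2) = 1.47

pH = 1.47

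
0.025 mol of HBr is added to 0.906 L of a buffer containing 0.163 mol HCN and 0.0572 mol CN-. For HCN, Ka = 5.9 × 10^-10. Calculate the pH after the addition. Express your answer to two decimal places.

pH = 8.46

Added H+ converts CN- to HCN: HCN → 0.188 mol, CN- → 0.0322 mol.
pKa = −log(5.9 × 10^-10) = 9.229
pH = pKa + log([A⁻]/[HA]) = 9.229 + log(0.0322/0.188) = 9.229 -0.766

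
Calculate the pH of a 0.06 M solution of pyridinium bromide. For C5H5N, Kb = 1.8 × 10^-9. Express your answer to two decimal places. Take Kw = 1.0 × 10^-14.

C5H5NH+ is the conjugate acid of the weak base C5H5N.
Ka = Kw/Kb = 1.0×10^-14 / 1.8 × 10^-9 = 5.56 × 10^-6
Ka = [H+]²/(0.06 − [H+]) = 5.56 × 10^-6
Neglecting [H+] in the denominator: [H+] = √(5.56 × 10^-6 × 0.06) = 5.78 × 10^-4 M
([H+]/C₀ = 0.96% < 5%, so the approximation holds.)
pH = −log(5.78 × 10^-4) = 3.24

pH = 3.24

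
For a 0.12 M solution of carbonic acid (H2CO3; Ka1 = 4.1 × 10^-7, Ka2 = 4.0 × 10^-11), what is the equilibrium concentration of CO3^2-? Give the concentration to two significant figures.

First ionization gives [H+] ≈ [HCO3-] = 2.22 × 10^-4 M.
Second step: Ka2 = [H+][CO3^2-]/[HCO3-] ≈ [CO3^2-] (since [H+] ≈ [HCO3-]).
So [CO3^2-] ≈ Ka2.

4.0 × 10^-11 M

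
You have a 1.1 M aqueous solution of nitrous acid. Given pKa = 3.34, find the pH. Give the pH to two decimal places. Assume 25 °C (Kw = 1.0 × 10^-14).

pH = 1.65

HNO2 ⇌ NO2- + H+
Ka = 10^(−3.34) = 4.57 × 10^-4
From the ICE table, Ka = [H+]²/(1.1 − [H+]) = 4.57 × 10^-4.
Neglecting [H+] in the denominator: [H+] = √(4.57 × 10^-4 × 1.1) = 2.24 × 10^-2 M
pH = −log[H+] = −log(2.24 × 10^-2) = 1.65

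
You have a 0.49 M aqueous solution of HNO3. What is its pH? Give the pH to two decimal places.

pH = 0.31

HNO3 is a strong acid and dissociates completely, so [H+] = 0.49 M.
pH = -log(0.49) = 0.31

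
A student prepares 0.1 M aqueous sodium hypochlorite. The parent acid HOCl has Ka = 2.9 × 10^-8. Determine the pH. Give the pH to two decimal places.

pH = 10.27

OCl- is the conjugate base of the weak acid HOCl.
Kb = Kw/Ka = 1.0×10^-14 / 2.9 × 10^-8 = 3.45 × 10^-7
From the ICE table, Kb = x²/(0.1 − x) = 3.45 × 10^-7.
Assume x ≪ 0.1: x ≈ √(3.45 × 10^-7 × 0.1) = 1.86 × 10^-4 M
pOH = −log(1.86 × 10^-4) = 3.73; pH = 14.00 − 3.73 = 10.27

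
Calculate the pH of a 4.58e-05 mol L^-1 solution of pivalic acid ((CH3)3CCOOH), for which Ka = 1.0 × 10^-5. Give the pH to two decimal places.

pH = 4.77

(CH3)3CCOOH ⇌ (CH3)3CCOO- + H+
From the ICE table, Ka = x²/(4.58e-05 − x) = 1.0 × 10^-5.
x is not negligible relative to C₀; solve x² + 1e-05·x − 4.58e-10 = 0.
x = (−Ka + √(Ka² + 4·Ka·C₀))/2 = 1.70 × 10^-5 M
pH = −log[H+] = −log(1.70 × 10^-5) = 4.77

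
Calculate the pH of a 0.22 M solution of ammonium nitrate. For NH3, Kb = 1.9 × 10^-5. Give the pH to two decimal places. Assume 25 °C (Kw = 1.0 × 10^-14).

NH4+ is the conjugate acid of the weak base NH3.
Ka = Kw/Kb = 1.0×10^-14 / 1.9 × 10^-5 = 5.26 × 10^-10
Ka = x²/(0.22 − x) = 5.26 × 10^-10
Assume x ≪ 0.22: x ≈ √(5.26 × 10^-10 × 0.22) = 1.08 × 10^-5 M
pH = −log(1.08 × 10^-5) = 4.97

pH = 4.97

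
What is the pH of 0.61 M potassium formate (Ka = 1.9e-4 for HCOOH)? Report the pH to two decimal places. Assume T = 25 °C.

HCOO- is the conjugate base of the weak acid HCOOH.
Kb = Kw/Ka = 1.0×10^-14 / 1.9 × 10^-4 = 5.26 × 10^-11
From the ICE table, Kb = [OH-]²/(0.61 − [OH-]) = 5.26 × 10^-11.
Assume [OH-] ≪ 0.61: [OH-] ≈ √(5.26 × 10^-11 × 0.61) = 5.66 × 10^-6 M
Check: 0.00093% ionized — well under 5%, approximation valid.
pOH = −log(5.66 × 10^-6) = 5.25; pH = 14.00 − 5.25 = 8.75

pH = 8.75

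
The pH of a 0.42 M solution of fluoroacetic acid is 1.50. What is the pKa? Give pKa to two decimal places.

pKa = 2.59

[H+] = 10^(-1.50) = 3.16 × 10^-2 M
At equilibrium [HA] = 0.42 − 3.16 × 10^-2 = 3.88 × 10^-1 M
Ka = [H+][A-]/[HA] = (3.16 × 10^-2)² / 3.88 × 10^-1 = 2.57 × 10^-3
pKa = -log(2.57 × 10^-3) = 2.59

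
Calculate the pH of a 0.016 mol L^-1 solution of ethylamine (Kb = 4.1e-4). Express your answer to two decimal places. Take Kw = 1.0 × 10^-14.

pH = 11.37

C2H5NH2 + H2O ⇌ C2H5NH3+ + OH-
From the ICE table, Kb = [OH-]²/(0.016 − [OH-]) = 4.1 × 10^-4.
The 5% rule fails; solving [OH-]² + Kb·[OH-] − Kb·C₀ = 0 exactly:
[OH-] = (−Kb + √(Kb² + 4·Kb·C₀))/2 = 2.36 × 10^-3 M
pOH = −log(2.36 × 10^-3) = 2.63; pH = 14.00 − 2.63 = 11.37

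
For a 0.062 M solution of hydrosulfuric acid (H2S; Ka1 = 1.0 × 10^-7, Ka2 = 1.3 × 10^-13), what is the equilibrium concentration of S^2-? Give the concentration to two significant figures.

First ionization gives [H+] ≈ [HS-] = 7.87 × 10^-5 M.
Second step: Ka2 = [H+][S^2-]/[HS-] ≈ [S^2-] (since [H+] ≈ [HS-]).
So [S^2-] ≈ Ka2.

1.3 × 10^-13 M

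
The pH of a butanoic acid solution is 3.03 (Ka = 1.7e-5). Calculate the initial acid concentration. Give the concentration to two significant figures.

[H+] = 10^(-3.03) = 9.33 × 10^-4 M = x
Ka = x²/(C₀ − x) ⇒ C₀ = x + x²/Ka
C₀ = 9.33 × 10^-4 + (9.33 × 10^-4)²/(1.7 × 10^-5) = 5.21 × 10^-2 M

C₀ = 5.2 × 10^-2 M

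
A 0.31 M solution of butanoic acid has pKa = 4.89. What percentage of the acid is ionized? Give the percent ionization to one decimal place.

0.6%

CH3(CH2)2COOH ⇌ CH3(CH2)2COO- + H+; let x = [H+] at equilibrium.
Ka = 10^(−4.89) = 1.29 × 10^-5
x ≈ √(Ka·C₀) = √(1.29 × 10^-5 × 0.31) = 2.00 × 10^-3 M
Fraction ionized = 2.00 × 10^-3 / 0.31 = 0.0065 → 0.6%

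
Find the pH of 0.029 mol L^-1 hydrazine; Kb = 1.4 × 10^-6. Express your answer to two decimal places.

pH = 10.30

N2H4 + H2O ⇌ N2H5+ + OH-
Kb = x²/(0.029 − x) = 1.4 × 10^-6
Neglecting x in the denominator: x = √(1.4 × 10^-6 × 0.029) = 2.01 × 10^-4 M
pOH = 3.70, so pH = 14.00 − pOH = 10.30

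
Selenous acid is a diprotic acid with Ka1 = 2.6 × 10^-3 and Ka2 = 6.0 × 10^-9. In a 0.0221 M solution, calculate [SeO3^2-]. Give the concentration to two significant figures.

First ionization gives [H+] ≈ [HSeO3-] = 6.39 × 10^-3 M.
Second step: Ka2 = [H+][SeO3^2-]/[HSeO3-] ≈ [SeO3^2-] (since [H+] ≈ [HSeO3-]).
So [SeO3^2-] ≈ Ka2.

6.0 × 10^-9 M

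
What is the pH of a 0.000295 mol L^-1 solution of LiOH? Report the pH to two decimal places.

LiOH is a strong base; [OH-] = 0.000295 M.
pOH = -log(0.000295) = 3.53
pH = 14.00 - 3.53 = 10.47

pH = 10.47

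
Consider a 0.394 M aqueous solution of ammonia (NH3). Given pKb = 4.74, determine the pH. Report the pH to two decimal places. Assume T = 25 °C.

pH = 11.43

NH3 + H2O ⇌ NH4+ + OH-
Kb = 10^(−4.74) = 1.82 × 10^-5
Let x = [OH-] at equilibrium. Kb = x²/(0.394 − x).
Assume x ≪ 0.394: x ≈ √(1.82 × 10^-5 × 0.394) = 2.68 × 10^-3 M
Check: 0.68% ionized — well under 5%, approximation valid.
pOH = −log(2.68 × 10^-3) = 2.57; pH = 14.00 − 2.57 = 11.43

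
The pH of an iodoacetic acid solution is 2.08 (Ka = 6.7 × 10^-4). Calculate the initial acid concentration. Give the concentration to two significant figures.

[H+] = 10^(-2.08) = 8.32 × 10^-3 M = x
Ka = x²/(C₀ − x) ⇒ C₀ = x + x²/Ka
C₀ = 8.32 × 10^-3 + (8.32 × 10^-3)²/(6.7 × 10^-4) = 1.12 × 10^-1 M

C₀ = 1.1 × 10^-1 M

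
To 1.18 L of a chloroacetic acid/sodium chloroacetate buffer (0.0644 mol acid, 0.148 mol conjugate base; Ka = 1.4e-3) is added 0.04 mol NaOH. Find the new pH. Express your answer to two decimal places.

pH = 3.74

After neutralization: n(ClCH2COOH) = 0.0244 mol, n(ClCH2COO-) = 0.188 mol.
pKa = −log(1.4 × 10^-3) = 2.854
pH = pKa + log([A⁻]/[HA]) = 2.854 + log(0.188/0.0244) = 2.854 +0.887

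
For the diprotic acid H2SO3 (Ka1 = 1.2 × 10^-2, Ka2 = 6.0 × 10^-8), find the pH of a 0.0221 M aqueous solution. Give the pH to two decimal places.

Since Ka1 ≫ Ka2, the first ionization dominates [H+].
Ka1 = x²/(0.0221 − x) = 1.2 × 10^-2
Solving the quadratic: x = (−Ka1 + √(Ka1² + 4·Ka1·C₀))/2 = 1.14 × 10^-2 M
pH = −log(1.14 × 10^-2) = 1.94

pH = 1.94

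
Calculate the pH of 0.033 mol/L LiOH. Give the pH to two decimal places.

LiOH is a strong base; [OH-] = 0.033 M.
pOH = -log(0.033) = 1.48
pH = 14.00 - 1.48 = 12.52

pH = 12.52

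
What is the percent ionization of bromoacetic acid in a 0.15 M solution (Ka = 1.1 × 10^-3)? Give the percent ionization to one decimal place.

8.2%

BrCH2COOH ⇌ BrCH2COO- + H+; let x = [H+] at equilibrium.
Ka = x²/(C₀ − x); solving the quadratic gives x = 1.23 × 10^-2 M.
% ionization = x/C₀ × 100% = 1.23 × 10^-2/0.15 × 100% = 8.2%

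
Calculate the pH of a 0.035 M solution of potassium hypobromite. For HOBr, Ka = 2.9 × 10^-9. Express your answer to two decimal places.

OBr- is the conjugate base of the weak acid HOBr.
Kb = Kw/Ka = 1.0×10^-14 / 2.9 × 10^-9 = 3.45 × 10^-6
Kb = x²/(0.035 − x) = 3.45 × 10^-6
Neglecting x in the denominator: x = √(3.45 × 10^-6 × 0.035) = 3.47 × 10^-4 M
Check: 0.99% ionized — well under 5%, approximation valid.
pOH = 3.46, so pH = 14.00 − pOH = 10.54

pH = 10.54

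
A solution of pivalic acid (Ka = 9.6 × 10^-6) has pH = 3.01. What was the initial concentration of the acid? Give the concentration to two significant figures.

C₀ = 1.0 × 10^-1 M

[H+] = 10^(-3.01) = 9.77 × 10^-4 M = x
Ka = x²/(C₀ − x) ⇒ C₀ = x + x²/Ka
C₀ = 9.77 × 10^-4 + (9.77 × 10^-4)²/(9.6 × 10^-6) = 1.00 × 10^-1 M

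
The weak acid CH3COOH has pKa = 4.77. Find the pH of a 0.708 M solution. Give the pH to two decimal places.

pH = 2.46

CH3COOH ⇌ CH3COO- + H+
Ka = 10^(−4.77) = 1.70 × 10^-5
Ka = [H+]²/(0.708 − [H+]) = 1.70 × 10^-5
Since Ka ≪ C₀, [H+] ≈ √(Ka·C₀) = 3.47 × 10^-3 M.
pH = −log[H+] = −log(3.47 × 10^-3) = 2.46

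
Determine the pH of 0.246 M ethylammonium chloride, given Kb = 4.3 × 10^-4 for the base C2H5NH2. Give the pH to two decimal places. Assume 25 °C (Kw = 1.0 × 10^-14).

pH = 5.62

C2H5NH3+ is the conjugate acid of the weak base C2H5NH2.
Ka = Kw/Kb = 1.0×10^-14 / 4.3 × 10^-4 = 2.33 × 10^-11
Let x = [H+] at equilibrium. Ka = x²/(0.246 − x).
Assume x ≪ 0.246: x ≈ √(2.33 × 10^-11 × 0.246) = 2.39 × 10^-6 M
(x/C₀ = 0.00097% < 5%, so the approximation holds.)
pH = −log[H+] = −log(2.39 × 10^-6) = 5.62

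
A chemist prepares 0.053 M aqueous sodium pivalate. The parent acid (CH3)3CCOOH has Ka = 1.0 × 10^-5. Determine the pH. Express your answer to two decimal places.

pH = 8.86

(CH3)3CCOO- is the conjugate base of the weak acid (CH3)3CCOOH.
Kb = Kw/Ka = 1.0×10^-14 / 1.0 × 10^-5 = 1.00 × 10^-9
Let x = [OH-] at equilibrium. Kb = x²/(0.053 − x).
Since Kb ≪ C₀, x ≈ √(Kb·C₀) = 7.28 × 10^-6 M.
pOH = 5.14, so pH = 14.00 − pOH = 8.86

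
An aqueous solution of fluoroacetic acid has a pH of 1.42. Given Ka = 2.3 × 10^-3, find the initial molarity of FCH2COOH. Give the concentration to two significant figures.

[H+] = 10^(-1.42) = 3.80 × 10^-2 M = x
Ka = x²/(C₀ − x) ⇒ C₀ = x + x²/Ka
C₀ = 3.80 × 10^-2 + (3.80 × 10^-2)²/(2.3 × 10^-3) = 6.66 × 10^-1 M

C₀ = 6.7 × 10^-1 M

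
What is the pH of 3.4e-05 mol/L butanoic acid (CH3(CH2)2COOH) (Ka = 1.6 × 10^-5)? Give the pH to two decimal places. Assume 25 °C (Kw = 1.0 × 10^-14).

pH = 4.78

CH3(CH2)2COOH ⇌ CH3(CH2)2COO- + H+
From the ICE table, Ka = [H+]²/(3.4e-05 − [H+]) = 1.6 × 10^-5.
The 5% rule fails; solving [H+]² + Ka·[H+] − Ka·C₀ = 0 exactly:
[H+] = [−1.6e-05 + √(1.6e-05² + 2.18e-09)]/2 = 1.67 × 10^-5 M
pH = −log(1.67 × 10^-5) = 4.78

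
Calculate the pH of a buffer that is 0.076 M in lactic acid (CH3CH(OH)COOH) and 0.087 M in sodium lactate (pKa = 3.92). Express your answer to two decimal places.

pH = 3.98

Using pH = pKa + log([base]/[acid]) with [base]/[acid] = 0.087/0.076:
pH = 3.92 + (+0.059) = 3.98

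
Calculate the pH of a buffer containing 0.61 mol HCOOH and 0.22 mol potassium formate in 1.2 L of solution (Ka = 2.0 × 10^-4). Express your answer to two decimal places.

pH = 3.26

pKa = −log(2.0 × 10^-4) = 3.699
Using pH = pKa + log([base]/[acid]) with [base]/[acid] = 0.22/0.61:
pH = 3.699 + (-0.443) = 3.26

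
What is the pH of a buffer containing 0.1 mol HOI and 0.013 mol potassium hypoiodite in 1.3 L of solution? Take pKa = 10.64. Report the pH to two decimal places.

pH = 9.75

Henderson–Hasselbalch: pH = pKa + log([OI-]/[HOI]) = 10.64 + log(0.013/0.1)
pH = 10.64 + (-0.886) = 9.75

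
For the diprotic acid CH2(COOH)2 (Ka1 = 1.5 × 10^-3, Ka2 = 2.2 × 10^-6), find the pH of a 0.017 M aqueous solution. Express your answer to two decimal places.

pH = 2.36

Since Ka1 ≫ Ka2, the first ionization dominates [H+].
Ka1 = x²/(0.017 − x) = 1.5 × 10^-3
Solving the quadratic: x = (−Ka1 + √(Ka1² + 4·Ka1·C₀))/2 = 4.36 × 10^-3 M
pH = −log(4.36 × 10^-3) = 2.36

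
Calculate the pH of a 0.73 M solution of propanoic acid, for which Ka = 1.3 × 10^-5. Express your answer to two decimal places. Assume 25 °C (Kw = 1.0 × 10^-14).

CH3CH2COOH ⇌ CH3CH2COO- + H+
Ka = [H+]²/(0.73 − [H+]) = 1.3 × 10^-5
Neglecting [H+] in the denominator: [H+] = √(1.3 × 10^-5 × 0.73) = 3.08 × 10^-3 M
Check: 0.42% ionized — well under 5%, approximation valid.
pH = −log[H+] = −log(3.08 × 10^-3) = 2.51

pH = 2.51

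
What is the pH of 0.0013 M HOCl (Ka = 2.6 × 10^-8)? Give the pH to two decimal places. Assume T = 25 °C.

pH = 5.24

HOCl ⇌ OCl- + H+
From the ICE table, Ka = x²/(0.0013 − x) = 2.6 × 10^-8.
Assume x ≪ 0.0013: x ≈ √(2.6 × 10^-8 × 0.0013) = 5.81 × 10^-6 M
Check: 0.45% ionized — well under 5%, approximation valid.
pH = −log(5.81 × 10^-6) = 5.24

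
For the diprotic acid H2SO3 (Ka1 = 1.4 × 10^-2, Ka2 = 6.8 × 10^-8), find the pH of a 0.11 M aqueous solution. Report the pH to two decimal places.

pH = 1.48

Since Ka1 ≫ Ka2, the first ionization dominates [H+].
Ka1 = x²/(0.11 − x) = 1.4 × 10^-2
Solving the quadratic: x = (−Ka1 + √(Ka1² + 4·Ka1·C₀))/2 = 3.29 × 10^-2 M
pH = −log(3.29 × 10^-2) = 1.48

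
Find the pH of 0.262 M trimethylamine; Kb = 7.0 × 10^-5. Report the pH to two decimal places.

pH = 11.63

(CH3)3N + H2O ⇌ (CH3)3NH+ + OH-
Let x = [OH-] at equilibrium. Kb = x²/(0.262 − x).
Assume x ≪ 0.262: x ≈ √(7.0 × 10^-5 × 0.262) = 4.28 × 10^-3 M
Check: 1.6% ionized — well under 5%, approximation valid.
pOH = −log(4.28 × 10^-3) = 2.37; pH = 14.00 − 2.37 = 11.63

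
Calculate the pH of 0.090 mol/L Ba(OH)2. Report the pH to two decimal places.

pH = 13.26

Ba(OH)2 is a strong base (each formula unit releases 2 OH-); [OH-] = 0.18 M.
pOH = -log(0.18) = 0.74
pH = 14.00 - 0.74 = 13.26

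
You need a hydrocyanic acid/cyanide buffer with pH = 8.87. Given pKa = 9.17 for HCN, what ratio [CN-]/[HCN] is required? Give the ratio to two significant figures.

ratio = 0.50

pH = pKa + log(r) ⇒ log(r) = 8.87 − 9.17 = -0.30
r = [CN-]/[HCN] = 10^(-0.30) = 0.501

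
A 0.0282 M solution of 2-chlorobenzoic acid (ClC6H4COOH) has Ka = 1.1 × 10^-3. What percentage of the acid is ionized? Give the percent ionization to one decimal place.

17.9%

ClC6H4COOH ⇌ ClC6H4COO- + H+; let x = [H+] at equilibrium.
Ka = x²/(C₀ − x); solving the quadratic gives x = 5.05 × 10^-3 M.
% ionization = x/C₀ × 100% = 5.05 × 10^-3/0.0282 × 100% = 17.9%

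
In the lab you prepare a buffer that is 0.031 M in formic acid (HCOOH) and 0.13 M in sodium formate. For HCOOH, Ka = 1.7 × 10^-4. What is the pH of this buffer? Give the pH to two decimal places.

pKa = −log(1.7 × 10^-4) = 3.770
pH = pKa + log([A⁻]/[HA]) = 3.770 + log(0.13/0.031)
pH = 3.770 + (+0.623) = 4.39

pH = 4.39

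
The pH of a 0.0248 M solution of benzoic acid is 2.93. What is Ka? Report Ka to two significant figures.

Ka = 5.8 × 10^-5

[H+] = 10^(-2.93) = 1.17 × 10^-3 M
At equilibrium [HA] = 0.0248 − 1.17 × 10^-3 = 2.36 × 10^-2 M
Ka = [H+][A-]/[HA] = (1.17 × 10^-3)² / 2.36 × 10^-2 = 5.8 × 10^-5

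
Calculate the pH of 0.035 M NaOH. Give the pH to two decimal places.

NaOH is a strong base; [OH-] = 0.035 M.
pOH = -log(0.035) = 1.46
pH = 14.00 - 1.46 = 12.54

pH = 12.54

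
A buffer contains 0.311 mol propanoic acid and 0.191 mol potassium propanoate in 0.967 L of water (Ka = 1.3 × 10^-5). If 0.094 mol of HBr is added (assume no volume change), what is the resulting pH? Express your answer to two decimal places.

After neutralization: n(CH3CH2COOH) = 0.405 mol, n(CH3CH2COO-) = 0.097 mol.
pKa = −log(1.3 × 10^-5) = 4.886
Henderson–Hasselbalch with mole ratio 0.097/0.405: pH = 4.886 + (-0.621)

pH = 4.27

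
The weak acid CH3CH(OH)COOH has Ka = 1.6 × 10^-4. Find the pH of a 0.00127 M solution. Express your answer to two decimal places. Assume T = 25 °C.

CH3CH(OH)COOH ⇌ CH3CH(OH)COO- + H+
Ka = [H+]²/(0.00127 − [H+]) = 1.6 × 10^-4
[H+] is not negligible relative to C₀; solve [H+]² + 0.00016·[H+] − 2.03e-07 = 0.
[H+] = (−Ka + √(Ka² + 4·Ka·C₀))/2 = 3.78 × 10^-4 M
pH = −log[H+] = −log(3.78 × 10^-4) = 3.42

pH = 3.42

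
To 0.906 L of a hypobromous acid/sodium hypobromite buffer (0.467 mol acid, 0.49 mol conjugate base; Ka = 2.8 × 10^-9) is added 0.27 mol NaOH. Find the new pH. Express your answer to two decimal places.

OH- converts HOBr to OBr-: HOBr → 0.197 mol, OBr- → 0.76 mol.
pKa = −log(2.8 × 10^-9) = 8.553
pH = pKa + log(n_OBr-/n_HOBr) = 8.553 + log(0.76/0.197) = 8.553 + (+0.586)

pH = 9.14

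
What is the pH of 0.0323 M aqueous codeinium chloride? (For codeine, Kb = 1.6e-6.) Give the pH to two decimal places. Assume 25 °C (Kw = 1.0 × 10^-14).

pH = 4.85

C18H22NO3+ is the conjugate acid of the weak base C18H21NO3.
Ka = Kw/Kb = 1.0×10^-14 / 1.6 × 10^-6 = 6.25 × 10^-9
Let x = [H+] at equilibrium. Ka = x²/(0.0323 − x).
Neglecting x in the denominator: x = √(6.25 × 10^-9 × 0.0323) = 1.42 × 10^-5 M
Check: 0.044% ionized — well under 5%, approximation valid.
pH = −log(1.42 × 10^-5) = 4.85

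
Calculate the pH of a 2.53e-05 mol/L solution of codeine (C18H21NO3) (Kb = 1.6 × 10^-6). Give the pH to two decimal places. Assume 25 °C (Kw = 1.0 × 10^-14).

C18H21NO3 + H2O ⇌ C18H22NO3+ + OH-
Kb = x²/(2.53e-05 − x) = 1.6 × 10^-6
x is not negligible relative to C₀; solve x² + 1.6e-06·x − 4.05e-11 = 0.
x = [−1.6e-06 + √(1.6e-06² + 1.62e-10)]/2 = 5.61 × 10^-6 M
pOH = −log(5.61 × 10^-6) = 5.25; pH = 14.00 − 5.25 = 8.75

pH = 8.75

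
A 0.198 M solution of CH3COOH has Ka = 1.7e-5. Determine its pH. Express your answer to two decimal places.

pH = 2.74

CH3COOH ⇌ CH3COO- + H+
From the ICE table, Ka = [H+]²/(0.198 − [H+]) = 1.7 × 10^-5.
Assume [H+] ≪ 0.198: [H+] ≈ √(1.7 × 10^-5 × 0.198) = 1.83 × 10^-3 M
Check: 0.93% ionized — well under 5%, approximation valid.
pH = −log[H+] = −log(1.83 × 10^-3) = 2.74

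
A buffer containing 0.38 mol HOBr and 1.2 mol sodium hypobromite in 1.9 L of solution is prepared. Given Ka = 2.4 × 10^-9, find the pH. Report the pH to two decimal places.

pKa = −log(2.4 × 10^-9) = 8.620
pH = pKa + log([A⁻]/[HA]) = 8.620 + log(1.2/0.38)
pH = 8.620 + (+0.499) = 9.12

pH = 9.12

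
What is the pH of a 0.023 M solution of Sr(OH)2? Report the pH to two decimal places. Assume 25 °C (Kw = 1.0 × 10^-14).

pH = 12.66

Sr(OH)2 is a strong base (each formula unit releases 2 OH-); [OH-] = 0.046 M.
pOH = -log(0.046) = 1.34
pH = 14.00 - 1.34 = 12.66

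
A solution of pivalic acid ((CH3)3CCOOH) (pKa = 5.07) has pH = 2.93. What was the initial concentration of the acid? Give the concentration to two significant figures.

[H+] = 10^(-2.93) = 1.17 × 10^-3 M = x
Ka = 10^(−5.07) = 8.51 × 10^-6
Ka = x²/(C₀ − x) ⇒ C₀ = x + x²/Ka
C₀ = 1.17 × 10^-3 + (1.17 × 10^-3)²/(8.51 × 10^-6) = 1.62 × 10^-1 M

C₀ = 1.6 × 10^-1 M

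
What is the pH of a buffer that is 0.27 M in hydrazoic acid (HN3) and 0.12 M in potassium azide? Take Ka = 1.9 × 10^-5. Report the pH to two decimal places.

pH = 4.37

pKa = −log(1.9 × 10^-5) = 4.721
pH = pKa + log([A⁻]/[HA]) = 4.721 + log(0.12/0.27)
pH = 4.721 + (-0.352) = 4.37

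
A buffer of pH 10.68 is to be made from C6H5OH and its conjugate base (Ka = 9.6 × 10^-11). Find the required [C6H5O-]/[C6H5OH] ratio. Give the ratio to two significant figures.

ratio = 4.6

pKa = -log(9.6 × 10^-11) = 10.018
pH = pKa + log(r) ⇒ log(r) = 10.68 − 10.018 = +0.662
r = [C6H5O-]/[C6H5OH] = 10^(+0.662) = 4.59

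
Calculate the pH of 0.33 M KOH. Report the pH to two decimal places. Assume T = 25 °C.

KOH is a strong base; [OH-] = 0.33 M.
pOH = -log(0.33) = 0.48
pH = 14.00 - 0.48 = 13.52

pH = 13.52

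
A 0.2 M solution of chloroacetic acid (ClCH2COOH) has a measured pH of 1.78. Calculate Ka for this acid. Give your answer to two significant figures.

[H+] = 10^(-1.78) = 1.66 × 10^-2 M
At equilibrium [HA] = 0.2 − 1.66 × 10^-2 = 1.83 × 10^-1 M
Ka = [H+][A-]/[HA] = (1.66 × 10^-2)² / 1.83 × 10^-1 = 1.5 × 10^-3

Ka = 1.5 × 10^-3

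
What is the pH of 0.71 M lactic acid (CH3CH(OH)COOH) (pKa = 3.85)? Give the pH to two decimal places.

CH3CH(OH)COOH ⇌ CH3CH(OH)COO- + H+
Ka = 10^(−3.85) = 1.41 × 10^-4
Ka = x²/(0.71 − x) = 1.41 × 10^-4
Assume x ≪ 0.71: x ≈ √(1.41 × 10^-4 × 0.71) = 1.00 × 10^-2 M
(x/C₀ = 1.4% < 5%, so the approximation holds.)
pH = −log(1.00 × 10^-2) = 2.00

pH = 2.00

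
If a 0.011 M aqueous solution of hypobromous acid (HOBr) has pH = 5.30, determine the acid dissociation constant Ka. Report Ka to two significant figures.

Ka = 2.3 × 10^-9

[H+] = 10^(-5.30) = 5.01 × 10^-6 M
At equilibrium [HA] = 0.011 − 5.01 × 10^-6 = 1.10 × 10^-2 M
Ka = [H+][A-]/[HA] = (5.01 × 10^-6)² / 1.10 × 10^-2 = 2.3 × 10^-9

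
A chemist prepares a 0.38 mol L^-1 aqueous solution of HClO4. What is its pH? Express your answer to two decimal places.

pH = 0.42

HClO4 is a strong acid and dissociates completely, so [H+] = 0.38 M.
pH = -log(0.38) = 0.42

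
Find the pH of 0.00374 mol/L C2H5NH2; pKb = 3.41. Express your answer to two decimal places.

pH = 11.01

C2H5NH2 + H2O ⇌ C2H5NH3+ + OH-
Kb = 10^(−3.41) = 3.89 × 10^-4
From the ICE table, Kb = [OH-]²/(0.00374 − [OH-]) = 3.89 × 10^-4.
Here C₀/Kb ≈ 9.61, so the small-[OH-] approximation fails. Use the quadratic:
[OH-] = (−Kb + √(Kb² + 4·Kb·C₀))/2 = 1.03 × 10^-3 M
pOH = −log(1.03 × 10^-3) = 2.99; pH = 14.00 − 2.99 = 11.01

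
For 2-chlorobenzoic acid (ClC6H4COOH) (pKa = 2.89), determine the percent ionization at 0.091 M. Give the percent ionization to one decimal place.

11.2%

ClC6H4COOH ⇌ ClC6H4COO- + H+; let x = [H+] at equilibrium.
Ka = 10^(−2.89) = 1.29 × 10^-3
Ka = x²/(C₀ − x); solving the quadratic gives x = 1.02 × 10^-2 M.
Fraction ionized = 1.02 × 10^-2 / 0.091 = 0.1121 → 11.2%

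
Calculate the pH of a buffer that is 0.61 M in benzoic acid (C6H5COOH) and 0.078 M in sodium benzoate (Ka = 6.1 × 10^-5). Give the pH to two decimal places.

pH = 3.32

pKa = −log(6.1 × 10^-5) = 4.215
pH = pKa + log([A⁻]/[HA]) = 4.215 + log(0.078/0.61)
pH = 4.215 + (-0.893) = 3.32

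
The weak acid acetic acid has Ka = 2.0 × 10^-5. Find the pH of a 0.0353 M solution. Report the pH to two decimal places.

pH = 3.08

CH3COOH ⇌ CH3COO- + H+
Ka = [H+]²/(0.0353 − [H+]) = 2.0 × 10^-5
Since Ka ≪ C₀, [H+] ≈ √(Ka·C₀) = 8.40 × 10^-4 M.
pH = −log[H+] = −log(8.40 × 10^-4) = 3.08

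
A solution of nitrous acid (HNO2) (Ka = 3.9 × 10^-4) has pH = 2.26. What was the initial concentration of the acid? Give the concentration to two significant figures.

C₀ = 8.3 × 10^-2 M

[H+] = 10^(-2.26) = 5.50 × 10^-3 M = x
Ka = x²/(C₀ − x) ⇒ C₀ = x + x²/Ka
C₀ = 5.50 × 10^-3 + (5.50 × 10^-3)²/(3.9 × 10^-4) = 8.31 × 10^-2 M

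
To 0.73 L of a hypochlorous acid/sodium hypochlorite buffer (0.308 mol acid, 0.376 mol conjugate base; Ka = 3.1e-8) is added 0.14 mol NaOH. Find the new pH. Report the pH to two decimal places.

pH = 8.00

After neutralization: n(HOCl) = 0.168 mol, n(OCl-) = 0.516 mol.
pKa = −log(3.1 × 10^-8) = 7.509
Henderson–Hasselbalch with mole ratio 0.516/0.168: pH = 7.509 + (+0.487)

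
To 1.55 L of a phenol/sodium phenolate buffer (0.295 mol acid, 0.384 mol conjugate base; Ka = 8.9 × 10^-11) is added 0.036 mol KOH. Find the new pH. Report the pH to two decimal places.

After neutralization: n(C6H5OH) = 0.259 mol, n(C6H5O-) = 0.42 mol.
pKa = −log(8.9 × 10^-11) = 10.051
pH = pKa + log([A⁻]/[HA]) = 10.051 + log(0.42/0.259) = 10.051 +0.210

pH = 10.26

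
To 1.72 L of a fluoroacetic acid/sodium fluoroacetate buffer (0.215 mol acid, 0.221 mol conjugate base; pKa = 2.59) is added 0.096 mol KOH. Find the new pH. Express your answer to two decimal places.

pH = 3.02

OH- converts FCH2COOH to FCH2COO-: FCH2COOH → 0.119 mol, FCH2COO- → 0.317 mol.
pH = pKa + log(n_FCH2COO-/n_FCH2COOH) = 2.59 + log(0.317/0.119) = 2.59 + (+0.426)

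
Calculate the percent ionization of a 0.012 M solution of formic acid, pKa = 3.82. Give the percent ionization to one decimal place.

10.6%

HCOOH ⇌ HCOO- + H+; let x = [H+] at equilibrium.
Ka = 10^(−3.82) = 1.51 × 10^-4
Solve x² + 0.000151x − 1.81e-06 = 0 → x = 1.27 × 10^-3 M
Fraction ionized = 1.27 × 10^-3 / 0.012 = 0.1058 → 10.6%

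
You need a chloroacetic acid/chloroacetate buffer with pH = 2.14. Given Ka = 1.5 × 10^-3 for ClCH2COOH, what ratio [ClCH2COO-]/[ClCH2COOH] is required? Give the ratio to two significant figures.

ratio = 0.21

pKa = -log(1.5 × 10^-3) = 2.824
pH = pKa + log(r) ⇒ log(r) = 2.14 − 2.824 = -0.684
r = [ClCH2COO-]/[ClCH2COOH] = 10^(-0.684) = 0.207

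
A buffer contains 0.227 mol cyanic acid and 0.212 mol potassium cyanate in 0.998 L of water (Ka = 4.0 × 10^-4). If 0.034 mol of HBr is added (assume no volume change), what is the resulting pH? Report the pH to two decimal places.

After neutralization: n(HOCN) = 0.261 mol, n(OCN-) = 0.178 mol.
pKa = −log(4.0 × 10^-4) = 3.398
pH = pKa + log(n_OCN-/n_HOCN) = 3.398 + log(0.178/0.261) = 3.398 + (-0.166)

pH = 3.23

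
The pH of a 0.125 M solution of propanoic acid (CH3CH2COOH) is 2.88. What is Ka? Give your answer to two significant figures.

Ka = 1.4 × 10^-5

[H+] = 10^(-2.88) = 1.32 × 10^-3 M
At equilibrium [HA] = 0.125 − 1.32 × 10^-3 = 1.24 × 10^-1 M
Ka = [H+][A-]/[HA] = (1.32 × 10^-3)² / 1.24 × 10^-1 = 1.4 × 10^-5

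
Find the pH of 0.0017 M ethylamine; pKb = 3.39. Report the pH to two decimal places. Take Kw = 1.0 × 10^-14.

C2H5NH2 + H2O ⇌ C2H5NH3+ + OH-
Kb = 10^(−3.39) = 4.07 × 10^-4
Kb = [OH-]²/(0.0017 − [OH-]) = 4.07 × 10^-4
Here C₀/Kb ≈ 4.18, so the small-[OH-] approximation fails. Use the quadratic:
[OH-] = [−0.000407 + √(0.000407² + 2.77e-06)]/2 = 6.53 × 10^-4 M
pOH = 3.19, so pH = 14.00 − pOH = 10.81

pH = 10.81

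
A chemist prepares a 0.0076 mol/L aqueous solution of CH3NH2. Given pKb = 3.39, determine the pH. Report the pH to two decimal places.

pH = 11.20

CH3NH2 + H2O ⇌ CH3NH3+ + OH-
Kb = 10^(−3.39) = 4.07 × 10^-4
Kb = [OH-]²/(0.0076 − [OH-]) = 4.07 × 10^-4
Here C₀/Kb ≈ 18.7, so the small-[OH-] approximation fails. Use the quadratic:
[OH-] = [−0.000407 + √(0.000407² + 1.24e-05)]/2 = 1.57 × 10^-3 M
pOH = 2.80, so pH = 14.00 − pOH = 11.20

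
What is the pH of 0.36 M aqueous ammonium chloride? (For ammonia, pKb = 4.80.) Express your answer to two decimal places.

NH4+ is the conjugate acid of the weak base NH3.
Kb = 10^(−4.80) = 1.58 × 10^-5
Ka = Kw/Kb = 1.0×10^-14 / 1.58 × 10^-5 = 6.33 × 10^-10
From the ICE table, Ka = [H+]²/(0.36 − [H+]) = 6.33 × 10^-10.
Since Ka ≪ C₀, [H+] ≈ √(Ka·C₀) = 1.51 × 10^-5 M.
Check: 0.0042% ionized — well under 5%, approximation valid.
pH = −log(1.51 × 10^-5) = 4.82

pH = 4.82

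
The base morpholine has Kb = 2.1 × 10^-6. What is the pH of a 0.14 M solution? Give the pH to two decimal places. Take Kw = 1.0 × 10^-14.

pH = 10.73

C4H8ONH + H2O ⇌ C4H8ONH2+ + OH-
From the ICE table, Kb = [OH-]²/(0.14 − [OH-]) = 2.1 × 10^-6.
Since Kb ≪ C₀, [OH-] ≈ √(Kb·C₀) = 5.42 × 10^-4 M.
([OH-]/C₀ = 0.39% < 5%, so the approximation holds.)
pOH = 3.27, so pH = 14.00 − pOH = 10.73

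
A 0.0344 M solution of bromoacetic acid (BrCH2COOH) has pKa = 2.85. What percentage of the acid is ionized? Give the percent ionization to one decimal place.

BrCH2COOH ⇌ BrCH2COO- + H+; let x = [H+] at equilibrium.
Ka = 10^(−2.85) = 1.41 × 10^-3
Ka = x²/(C₀ − x); solving the quadratic gives x = 6.30 × 10^-3 M.
% ionization = x/C₀ × 100% = 6.30 × 10^-3/0.0344 × 100% = 18.3%

18.3%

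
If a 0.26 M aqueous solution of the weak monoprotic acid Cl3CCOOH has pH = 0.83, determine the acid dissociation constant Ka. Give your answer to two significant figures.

Ka = 2.0 × 10^-1

[H+] = 10^(-0.83) = 1.48 × 10^-1 M
At equilibrium [HA] = 0.26 − 1.48 × 10^-1 = 1.12 × 10^-1 M
Ka = [H+][A-]/[HA] = (1.48 × 10^-1)² / 1.12 × 10^-1 = 2.0 × 10^-1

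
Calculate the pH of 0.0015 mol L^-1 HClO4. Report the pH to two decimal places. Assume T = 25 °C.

pH = 2.82

HClO4 is a strong acid and dissociates completely, so [H+] = 0.0015 M.
pH = -log(0.0015) = 2.82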